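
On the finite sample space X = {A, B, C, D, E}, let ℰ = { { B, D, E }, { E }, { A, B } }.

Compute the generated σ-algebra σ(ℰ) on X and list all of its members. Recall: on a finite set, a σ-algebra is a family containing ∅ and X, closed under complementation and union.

|σ(ℰ)| = 32.  σ(ℰ) = { {}, { A }, { B }, { C }, { D }, { E }, { A, B }, { A, C }, { A, D }, { A, E }, { B, C }, { B, D }, { B, E }, { C, D }, { C, E }, { D, E }, { A, B, C }, { A, B, D }, { A, B, E }, { A, C, D }, { A, C, E }, { A, D, E }, { B, C, D }, { B, C, E }, { B, D, E }, { C, D, E }, { A, B, C, D }, { A, B, C, E }, { A, B, D, E }, { A, C, D, E }, { B, C, D, E }, X }

Working:
Start: ℰ ∪ {∅, X} = { {}, { E }, { A, B }, { B, D, E }, X }.
Round 1 adds 5:
  { A, C }  = X∖{ B, D, E }
  { A, B, E }  = { A, B } ∪ { E }
  { C, D, E }  = X∖{ A, B }
  { A, B, C, D }  = X∖{ E }
  { A, B, D, E }  = { A, B } ∪ { B, D, E }
Round 2: 7 new —
  { C }  = X∖{ A, B, D, E }
  { C, D }  = X∖{ A, B, E }
  { A, B, C }  = { A, B } ∪ { A, C }
  { A, C, E }  = { E } ∪ { A, C }
  { A, B, C, E }  = { A, B, E } ∪ { A, C }
  { A, C, D, E }  = { C, D, E } ∪ { A, C }
  { B, C, D, E }  = { C, D, E } ∪ { B, D, E }
Round 3: 7 new —
  { A }  = X∖{ B, C, D, E }
  { B }  = X∖{ A, C, D, E }
  { D }  = X∖{ A, B, C, E }
  { B, D }  = X∖{ A, C, E }
  { C, E }  = { C } ∪ { E }
  { D, E }  = X∖{ A, B, C }
  { A, C, D }  = { C, D } ∪ { A, C }
Round 4. New:
  { A, D }  = { D } ∪ { A }
  { A, E }  = { E } ∪ { A }
  { B, C }  = { B } ∪ { C }
  { B, E }  = X∖{ A, C, D }
  { A, B, D }  = X∖{ C, E }
  { A, D, E }  = { D, E } ∪ { A }
  { B, C, D }  = { C, D } ∪ { B }
  { B, C, E }  = { B } ∪ { C, E }
After Round 5 the family is unchanged; done.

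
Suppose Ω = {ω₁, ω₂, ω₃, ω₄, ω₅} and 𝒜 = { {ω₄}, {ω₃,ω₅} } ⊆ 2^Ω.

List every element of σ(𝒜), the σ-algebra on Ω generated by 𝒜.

Start: 𝒜 ∪ {∅, Ω} = { {}, {ω₄}, {ω₃,ω₅}, Ω }.
Round 1: +3 →
  {ω₁,ω₂,ω₄}  = ᶜ of {ω₃,ω₅}
  {ω₃,ω₄,ω₅}  = {ω₃,ω₅} ∪ {ω₄}
  {ω₁,ω₂,ω₃,ω₅}  = ᶜ of {ω₄}
Round 2 adds 1:
  {ω₁,ω₂}  = ᶜ of {ω₃,ω₄,ω₅}
Round 3: stable.

Hence σ(𝒜) has 8 members: { {}, {ω₄}, {ω₁,ω₂}, {ω₃,ω₅}, {ω₁,ω₂,ω₄}, {ω₃,ω₄,ω₅}, {ω₁,ω₂,ω₃,ω₅}, Ω }.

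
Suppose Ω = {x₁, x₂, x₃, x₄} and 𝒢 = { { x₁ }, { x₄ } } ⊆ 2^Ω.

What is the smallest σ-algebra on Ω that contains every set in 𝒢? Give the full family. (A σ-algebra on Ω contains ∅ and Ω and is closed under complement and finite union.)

Initial family (4 sets): { {}, { x₁ }, { x₄ }, Ω }.
Step 1: +3 →
  { x₁, x₄ }  = { x₄ } ∪ { x₁ }
  { x₁, x₂, x₃ }  = complement { x₄ }
  { x₂, x₃, x₄ }  = complement { x₁ }
  (now 7)
Step 2: +1 →
  { x₂, x₃ }  = complement { x₁, x₄ }
  (now 8)
Step 3: closed — nothing new.

Therefore σ(𝒢) = { {}, { x₁ }, { x₄ }, { x₁, x₄ }, { x₂, x₃ }, { x₁, x₂, x₃ }, { x₂, x₃, x₄ }, Ω } (|σ(𝒢)| = 8).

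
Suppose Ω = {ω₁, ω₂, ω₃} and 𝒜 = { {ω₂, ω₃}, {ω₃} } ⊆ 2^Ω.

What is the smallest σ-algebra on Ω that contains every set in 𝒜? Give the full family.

σ(𝒜) (8 sets): { ∅, {ω₁}, {ω₂}, {ω₃}, {ω₁, ω₂}, {ω₁, ω₃}, {ω₂, ω₃}, Ω }

Trace:
Take S₀ = 𝒜 ∪ {∅, Ω} = { ∅, {ω₃}, {ω₂, ω₃}, Ω }.
Pass 1: +2 →
  {ω₁}  = ᶜ of {ω₂, ω₃}
  {ω₁, ω₂}  = ᶜ of {ω₃}
  (now 6)
Pass 2: 1 new —
  {ω₁, ω₃}  = {ω₃} ∪ {ω₁}
  (now 7)
Pass 3 adds 1:
  {ω₂}  = ᶜ of {ω₁, ω₃}
  (now 8)
Pass 4: already closed under ᶜ and ∪.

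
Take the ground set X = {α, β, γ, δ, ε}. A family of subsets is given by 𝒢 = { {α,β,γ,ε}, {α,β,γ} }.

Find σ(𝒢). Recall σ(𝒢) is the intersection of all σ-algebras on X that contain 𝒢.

Take S₀ = 𝒢 ∪ {∅, X} = { {}, {α,β,γ}, {α,β,γ,ε}, X }.
Step 1 adds 2:
  {δ}  = {α,β,γ,ε}ᶜ
  {δ,ε}  = {α,β,γ}ᶜ
  [6 total]
Step 2 adds 1:
  {α,β,γ,δ}  = {α,β,γ} ∪ {δ}
  [7 total]
Step 3 adds 1:
  {ε}  = {α,β,γ,δ}ᶜ
  [8 total]
Step 4: stable.

Hence σ(𝒢) has 8 members: { {}, {δ}, {ε}, {δ,ε}, {α,β,γ}, {α,β,γ,δ}, {α,β,γ,ε}, X }.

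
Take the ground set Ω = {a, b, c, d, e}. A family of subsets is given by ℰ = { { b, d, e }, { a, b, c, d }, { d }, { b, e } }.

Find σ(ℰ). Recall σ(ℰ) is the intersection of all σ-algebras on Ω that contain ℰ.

|σ(ℰ)| = 16.  σ(ℰ) = { {}, { b }, { d }, { e }, { a, c }, { b, d }, { b, e }, { d, e }, { a, b, c }, { a, c, d }, { a, c, e }, { b, d, e }, { a, b, c, d }, { a, b, c, e }, { a, c, d, e }, Ω }

Trace:
Initial family (6 sets): { {}, { d }, { b, e }, { b, d, e }, { a, b, c, d }, Ω }.
Step 1: +4 →
  { e }  = complement { a, b, c, d }
  { a, c }  = complement { b, d, e }
  { a, c, d }  = complement { b, e }
  { a, b, c, e }  = complement { d }
Step 2. New:
  { d, e }  = { e } ∪ { d }
  { a, c, e }  = { e } ∪ { a, c }
  { a, c, d, e }  = { e } ∪ { a, c, d }
Step 3 (3 new):
  { b }  = complement { a, c, d, e }
  { b, d }  = complement { a, c, e }
  { a, b, c }  = complement { d, e }
After Step 4 the family is unchanged; done.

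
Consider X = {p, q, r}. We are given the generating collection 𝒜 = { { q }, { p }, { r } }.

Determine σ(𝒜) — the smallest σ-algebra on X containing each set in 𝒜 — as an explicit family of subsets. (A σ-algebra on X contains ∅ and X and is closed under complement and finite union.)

Begin from { ∅, { p }, { q }, { r }, X } (that is, 𝒜 plus ∅ and X).
Round 1: 3 new —
  { p, q }  = complement { r }
  { p, r }  = complement { q }
  { q, r }  = complement { p }
  |family| = 8
Round 2: no new sets; the family is a σ-algebra.

Therefore σ(𝒜) = { ∅, { p }, { q }, { r }, { p, q }, { p, r }, { q, r }, X } (|σ(𝒜)| = 8).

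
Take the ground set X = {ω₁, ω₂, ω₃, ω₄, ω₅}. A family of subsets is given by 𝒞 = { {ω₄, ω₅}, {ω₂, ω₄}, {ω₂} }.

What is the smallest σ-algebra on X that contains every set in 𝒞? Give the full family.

Start: 𝒞 ∪ {∅, X} = { ∅, {ω₂}, {ω₂, ω₄}, {ω₄, ω₅}, X }.
Step 1. New:
  {ω₁, ω₂, ω₃}  = complement {ω₄, ω₅}
  {ω₁, ω₃, ω₅}  = complement {ω₂, ω₄}
  {ω₂, ω₄, ω₅}  = {ω₄, ω₅} ∪ {ω₂}
  {ω₁, ω₃, ω₄, ω₅}  = complement {ω₂}
  [9 total]
Step 2. New:
  {ω₁, ω₃}  = complement {ω₂, ω₄, ω₅}
  {ω₁, ω₂, ω₃, ω₄}  = {ω₁, ω₂, ω₃} ∪ {ω₂, ω₄}
  {ω₁, ω₂, ω₃, ω₅}  = {ω₁, ω₂, ω₃} ∪ {ω₁, ω₃, ω₅}
  [12 total]
Step 3: +2 →
  {ω₄}  = complement {ω₁, ω₂, ω₃, ω₅}
  {ω₅}  = complement {ω₁, ω₂, ω₃, ω₄}
  [14 total]
Step 4: +2 →
  {ω₂, ω₅}  = {ω₂} ∪ {ω₅}
  {ω₁, ω₃, ω₄}  = {ω₁, ω₃} ∪ {ω₄}
  [16 total]
Step 5: closed — nothing new.

Therefore σ(𝒞) = { ∅, {ω₂}, {ω₄}, {ω₅}, {ω₁, ω₃}, {ω₂, ω₄}, {ω₂, ω₅}, {ω₄, ω₅}, {ω₁, ω₂, ω₃}, {ω₁, ω₃, ω₄}, {ω₁, ω₃, ω₅}, {ω₂, ω₄, ω₅}, {ω₁, ω₂, ω₃, ω₄}, {ω₁, ω₂, ω₃, ω₅}, {ω₁, ω₃, ω₄, ω₅}, X } (|σ(𝒞)| = 16).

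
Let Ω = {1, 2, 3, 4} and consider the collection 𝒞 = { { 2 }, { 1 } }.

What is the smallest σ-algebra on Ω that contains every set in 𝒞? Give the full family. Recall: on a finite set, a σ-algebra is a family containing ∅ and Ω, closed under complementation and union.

σ(𝒞) = { {  }, { 1 }, { 2 }, { 1, 2 }, { 3, 4 }, { 1, 3, 4 }, { 2, 3, 4 }, Ω }

Trace:
Begin from { {  }, { 1 }, { 2 }, Ω } (that is, 𝒞 plus ∅ and Ω).
Round 1: +3 →
  { 1, 2 }  = { 2 } ∪ { 1 }
  { 1, 3, 4 }  = Ω∖{ 2 }
  { 2, 3, 4 }  = Ω∖{ 1 }
Round 2. New:
  { 3, 4 }  = Ω∖{ 1, 2 }
Round 3 adds nothing — fixpoint reached.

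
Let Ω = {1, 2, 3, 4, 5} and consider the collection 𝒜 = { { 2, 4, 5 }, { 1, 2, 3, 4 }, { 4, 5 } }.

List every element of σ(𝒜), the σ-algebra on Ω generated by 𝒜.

σ(𝒜) = { ∅, { 2 }, { 4 }, { 5 }, { 1, 3 }, { 2, 4 }, { 2, 5 }, { 4, 5 }, { 1, 2, 3 }, { 1, 3, 4 }, { 1, 3, 5 }, { 2, 4, 5 }, { 1, 2, 3, 4 }, { 1, 2, 3, 5 }, { 1, 3, 4, 5 }, Ω }

Working:
Take S₀ = 𝒜 ∪ {∅, Ω} = { ∅, { 4, 5 }, { 2, 4, 5 }, { 1, 2, 3, 4 }, Ω }.
Step 1 adds 3:
  { 5 }  = complement { 1, 2, 3, 4 }
  { 1, 3 }  = complement { 2, 4, 5 }
  { 1, 2, 3 }  = complement { 4, 5 }
  [8 total]
Step 2: +3 →
  { 1, 3, 5 }  = { 1, 3 } ∪ { 5 }
  { 1, 2, 3, 5 }  = { 1, 2, 3 } ∪ { 5 }
  { 1, 3, 4, 5 }  = { 4, 5 } ∪ { 1, 3 }
  [11 total]
Step 3 (3 new):
  { 2 }  = complement { 1, 3, 4, 5 }
  { 4 }  = complement { 1, 2, 3, 5 }
  { 2, 4 }  = complement { 1, 3, 5 }
  [14 total]
Step 4. New:
  { 2, 5 }  = { 2 } ∪ { 5 }
  { 1, 3, 4 }  = { 1, 3 } ∪ { 4 }
  [16 total]
Step 5: stable.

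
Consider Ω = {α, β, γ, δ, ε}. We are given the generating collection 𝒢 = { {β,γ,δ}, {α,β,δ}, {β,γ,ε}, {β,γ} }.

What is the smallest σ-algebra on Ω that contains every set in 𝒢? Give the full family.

σ(𝒢) (32 sets): { {}, {α}, {β}, {γ}, {δ}, {ε}, {α,β}, {α,γ}, {α,δ}, {α,ε}, {β,γ}, {β,δ}, {β,ε}, {γ,δ}, {γ,ε}, {δ,ε}, {α,β,γ}, {α,β,δ}, {α,β,ε}, {α,γ,δ}, {α,γ,ε}, {α,δ,ε}, {β,γ,δ}, {β,γ,ε}, {β,δ,ε}, {γ,δ,ε}, {α,β,γ,δ}, {α,β,γ,ε}, {α,β,δ,ε}, {α,γ,δ,ε}, {β,γ,δ,ε}, Ω }

Trace:
Initial family (6 sets): { {}, {β,γ}, {α,β,δ}, {β,γ,δ}, {β,γ,ε}, Ω }.
Iteration 1: 6 new —
  {α,δ}  = ᶜ of {β,γ,ε}
  {α,ε}  = ᶜ of {β,γ,δ}
  {γ,ε}  = ᶜ of {α,β,δ}
  {α,δ,ε}  = ᶜ of {β,γ}
  {α,β,γ,δ}  = {β,γ,δ} ∪ {α,β,δ}
  {β,γ,δ,ε}  = {β,γ,ε} ∪ {β,γ,δ}
  [12 total]
Iteration 2: +6 →
  {α}  = ᶜ of {β,γ,δ,ε}
  {ε}  = ᶜ of {α,β,γ,δ}
  {α,γ,ε}  = {α,ε} ∪ {γ,ε}
  {α,β,γ,ε}  = {β,γ,ε} ∪ {α,ε}
  {α,β,δ,ε}  = {α,δ,ε} ∪ {α,β,δ}
  {α,γ,δ,ε}  = {α,δ,ε} ∪ {γ,ε}
  [18 total]
Iteration 3 adds 5:
  {β}  = ᶜ of {α,γ,δ,ε}
  {γ}  = ᶜ of {α,β,δ,ε}
  {δ}  = ᶜ of {α,β,γ,ε}
  {β,δ}  = ᶜ of {α,γ,ε}
  {α,β,γ}  = {β,γ} ∪ {α}
  [23 total]
Iteration 4 adds 9:
  {α,β}  = {β} ∪ {α}
  {α,γ}  = {γ} ∪ {α}
  {β,ε}  = {β} ∪ {ε}
  {γ,δ}  = {γ} ∪ {δ}
  {δ,ε}  = ᶜ of {α,β,γ}
  {α,β,ε}  = {β} ∪ {α,ε}
  {α,γ,δ}  = {γ} ∪ {α,δ}
  {β,δ,ε}  = {ε} ∪ {β,δ}
  {γ,δ,ε}  = {δ} ∪ {γ,ε}
  [32 total]
After Iteration 5 the family is unchanged; done.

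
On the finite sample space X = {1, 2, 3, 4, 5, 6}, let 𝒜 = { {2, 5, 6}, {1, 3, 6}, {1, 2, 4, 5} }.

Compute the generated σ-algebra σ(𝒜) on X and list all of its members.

|σ(𝒜)| = 32.  σ(𝒜) = { ∅, {1}, {3}, {4}, {6}, {1, 3}, {1, 4}, {1, 6}, {2, 5}, {3, 4}, {3, 6}, {4, 6}, {1, 2, 5}, {1, 3, 4}, {1, 3, 6}, {1, 4, 6}, {2, 3, 5}, {2, 4, 5}, {2, 5, 6}, {3, 4, 6}, {1, 2, 3, 5}, {1, 2, 4, 5}, {1, 2, 5, 6}, {1, 3, 4, 6}, {2, 3, 4, 5}, {2, 3, 5, 6}, {2, 4, 5, 6}, {1, 2, 3, 4, 5}, {1, 2, 3, 5, 6}, {1, 2, 4, 5, 6}, {2, 3, 4, 5, 6}, X }

Trace:
Initial family (5 sets): { ∅, {1, 3, 6}, {2, 5, 6}, {1, 2, 4, 5}, X }.
Pass 1. New:
  {3, 6}  = X∖{1, 2, 4, 5}
  {1, 3, 4}  = X∖{2, 5, 6}
  {2, 4, 5}  = X∖{1, 3, 6}
  {1, 2, 3, 5, 6}  = {1, 3, 6} ∪ {2, 5, 6}
  {1, 2, 4, 5, 6}  = {2, 5, 6} ∪ {1, 2, 4, 5}
  — 10 sets.
Pass 2 (7 new):
  {3}  = X∖{1, 2, 4, 5, 6}
  {4}  = X∖{1, 2, 3, 5, 6}
  {1, 3, 4, 6}  = {1, 3, 6} ∪ {1, 3, 4}
  {2, 3, 5, 6}  = {2, 5, 6} ∪ {3, 6}
  {2, 4, 5, 6}  = {2, 5, 6} ∪ {2, 4, 5}
  {1, 2, 3, 4, 5}  = {1, 2, 4, 5} ∪ {1, 3, 4}
  {2, 3, 4, 5, 6}  = {3, 6} ∪ {2, 4, 5}
  — 17 sets.
Pass 3: 8 new —
  {1}  = X∖{2, 3, 4, 5, 6}
  {6}  = X∖{1, 2, 3, 4, 5}
  {1, 3}  = X∖{2, 4, 5, 6}
  {1, 4}  = X∖{2, 3, 5, 6}
  {2, 5}  = X∖{1, 3, 4, 6}
  {3, 4}  = {3} ∪ {4}
  {3, 4, 6}  = {3, 6} ∪ {4}
  {2, 3, 4, 5}  = {3} ∪ {2, 4, 5}
  — 25 sets.
Pass 4: 7 new —
  {1, 6}  = X∖{2, 3, 4, 5}
  {4, 6}  = {6} ∪ {4}
  {1, 2, 5}  = X∖{3, 4, 6}
  {1, 4, 6}  = {6} ∪ {1, 4}
  {2, 3, 5}  = {2, 5} ∪ {3}
  {1, 2, 3, 5}  = {2, 5} ∪ {1, 3}
  {1, 2, 5, 6}  = X∖{3, 4}
  — 32 sets.
Pass 5: already closed under ᶜ and ∪.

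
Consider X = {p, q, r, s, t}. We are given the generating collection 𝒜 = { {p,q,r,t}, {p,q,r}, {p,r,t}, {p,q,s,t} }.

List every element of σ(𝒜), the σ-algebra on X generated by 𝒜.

σ(𝒜) (32 sets): { {}, {p}, {q}, {r}, {s}, {t}, {p,q}, {p,r}, {p,s}, {p,t}, {q,r}, {q,s}, {q,t}, {r,s}, {r,t}, {s,t}, {p,q,r}, {p,q,s}, {p,q,t}, {p,r,s}, {p,r,t}, {p,s,t}, {q,r,s}, {q,r,t}, {q,s,t}, {r,s,t}, {p,q,r,s}, {p,q,r,t}, {p,q,s,t}, {p,r,s,t}, {q,r,s,t}, X }

Trace:
Seed the family with 𝒜 together with ∅ and X: { {}, {p,q,r}, {p,r,t}, {p,q,r,t}, {p,q,s,t}, X }.
Pass 1. New:
  {r}  = ᶜ of {p,q,s,t}
  {s}  = ᶜ of {p,q,r,t}
  {q,s}  = ᶜ of {p,r,t}
  {s,t}  = ᶜ of {p,q,r}
  (now 10)
Pass 2 (6 new):
  {r,s}  = {r} ∪ {s}
  {q,r,s}  = {r} ∪ {q,s}
  {q,s,t}  = {s,t} ∪ {q,s}
  {r,s,t}  = {s,t} ∪ {r}
  {p,q,r,s}  = {p,q,r} ∪ {s}
  {p,r,s,t}  = {p,r,t} ∪ {s,t}
  (now 16)
Pass 3. New:
  {q}  = ᶜ of {p,r,s,t}
  {t}  = ᶜ of {p,q,r,s}
  {p,q}  = ᶜ of {r,s,t}
  {p,r}  = ᶜ of {q,s,t}
  {p,t}  = ᶜ of {q,r,s}
  {p,q,t}  = ᶜ of {r,s}
  {q,r,s,t}  = {s,t} ∪ {q,r,s}
  (now 23)
Pass 4. New:
  {p}  = ᶜ of {q,r,s,t}
  {q,r}  = {q} ∪ {r}
  {q,t}  = {q} ∪ {t}
  {r,t}  = {t} ∪ {r}
  {p,q,s}  = {p,q} ∪ {s}
  {p,r,s}  = {r,s} ∪ {p,r}
  {p,s,t}  = {s,t} ∪ {p,t}
  (now 30)
Pass 5 (2 new):
  {p,s}  = {s} ∪ {p}
  {q,r,t}  = {q,t} ∪ {r}
  (now 32)
After Pass 6 the family is unchanged; done.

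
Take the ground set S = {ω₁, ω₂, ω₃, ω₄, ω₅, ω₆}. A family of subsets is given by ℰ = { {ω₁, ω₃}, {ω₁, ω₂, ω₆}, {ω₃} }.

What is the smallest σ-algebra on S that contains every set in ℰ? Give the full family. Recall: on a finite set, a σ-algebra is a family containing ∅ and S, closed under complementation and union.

Start: ℰ ∪ {∅, S} = { ∅, {ω₃}, {ω₁, ω₃}, {ω₁, ω₂, ω₆}, S }.
Pass 1. New:
  {ω₃, ω₄, ω₅}  = complement {ω₁, ω₂, ω₆}
  {ω₁, ω₂, ω₃, ω₆}  = {ω₃} ∪ {ω₁, ω₂, ω₆}
  {ω₂, ω₄, ω₅, ω₆}  = complement {ω₁, ω₃}
  {ω₁, ω₂, ω₄, ω₅, ω₆}  = complement {ω₃}
  [9 total]
Pass 2 (3 new):
  {ω₄, ω₅}  = complement {ω₁, ω₂, ω₃, ω₆}
  {ω₁, ω₃, ω₄, ω₅}  = {ω₃, ω₄, ω₅} ∪ {ω₁, ω₃}
  {ω₂, ω₃, ω₄, ω₅, ω₆}  = {ω₃, ω₄, ω₅} ∪ {ω₂, ω₄, ω₅, ω₆}
  [12 total]
Pass 3 adds 2:
  {ω₁}  = complement {ω₂, ω₃, ω₄, ω₅, ω₆}
  {ω₂, ω₆}  = complement {ω₁, ω₃, ω₄, ω₅}
  [14 total]
Pass 4: 2 new —
  {ω₁, ω₄, ω₅}  = {ω₄, ω₅} ∪ {ω₁}
  {ω₂, ω₃, ω₆}  = {ω₃} ∪ {ω₂, ω₆}
  [16 total]
Pass 5: no new sets; the family is a σ-algebra.

Therefore σ(ℰ) = { ∅, {ω₁}, {ω₃}, {ω₁, ω₃}, {ω₂, ω₆}, {ω₄, ω₅}, {ω₁, ω₂, ω₆}, {ω₁, ω₄, ω₅}, {ω₂, ω₃, ω₆}, {ω₃, ω₄, ω₅}, {ω₁, ω₂, ω₃, ω₆}, {ω₁, ω₃, ω₄, ω₅}, {ω₂, ω₄, ω₅, ω₆}, {ω₁, ω₂, ω₄, ω₅, ω₆}, {ω₂, ω₃, ω₄, ω₅, ω₆}, S } (|σ(ℰ)| = 16).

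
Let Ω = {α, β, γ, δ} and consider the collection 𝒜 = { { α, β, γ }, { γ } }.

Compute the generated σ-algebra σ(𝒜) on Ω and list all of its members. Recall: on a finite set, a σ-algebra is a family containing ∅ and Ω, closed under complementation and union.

σ(𝒜) = { {  }, { γ }, { δ }, { α, β }, { γ, δ }, { α, β, γ }, { α, β, δ }, Ω }

Check:
Seed the family with 𝒜 together with ∅ and Ω: { {  }, { γ }, { α, β, γ }, Ω }.
Pass 1. New:
  { δ }  = complement { α, β, γ }
  { α, β, δ }  = complement { γ }
  (now 6)
Pass 2 (1 new):
  { γ, δ }  = { γ } ∪ { δ }
  (now 7)
Pass 3. New:
  { α, β }  = complement { γ, δ }
  (now 8)
Pass 4 adds nothing — fixpoint reached.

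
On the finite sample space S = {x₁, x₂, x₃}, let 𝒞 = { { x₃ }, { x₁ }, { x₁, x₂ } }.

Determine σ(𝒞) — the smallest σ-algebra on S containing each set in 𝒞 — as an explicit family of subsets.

Initial family (5 sets): { {}, { x₁ }, { x₃ }, { x₁, x₂ }, S }.
Iteration 1 adds 2:
  { x₁, x₃ }  = { x₃ } ∪ { x₁ }
  { x₂, x₃ }  = ᶜ of { x₁ }
Iteration 2 adds 1:
  { x₂ }  = ᶜ of { x₁, x₃ }
Iteration 3 adds nothing — fixpoint reached.

σ(𝒞) = { {}, { x₁ }, { x₂ }, { x₃ }, { x₁, x₂ }, { x₁, x₃ }, { x₂, x₃ }, S }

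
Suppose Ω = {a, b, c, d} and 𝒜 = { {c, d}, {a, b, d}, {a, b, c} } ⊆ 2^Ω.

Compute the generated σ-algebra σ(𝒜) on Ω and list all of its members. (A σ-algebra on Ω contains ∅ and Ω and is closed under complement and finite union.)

σ(𝒜) = { {}, {c}, {d}, {a, b}, {c, d}, {a, b, c}, {a, b, d}, Ω }

Working:
Initial family (5 sets): { {}, {c, d}, {a, b, c}, {a, b, d}, Ω }.
Round 1 adds 3:
  {c}  = ᶜ of {a, b, d}
  {d}  = ᶜ of {a, b, c}
  {a, b}  = ᶜ of {c, d}
  — 8 sets.
Round 2: closed — nothing new.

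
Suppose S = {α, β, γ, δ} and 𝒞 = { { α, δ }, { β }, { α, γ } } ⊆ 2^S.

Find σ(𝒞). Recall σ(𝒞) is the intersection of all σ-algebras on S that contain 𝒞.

Start: 𝒞 ∪ {∅, S} = { {  }, { β }, { α, γ }, { α, δ }, S }.
Pass 1. New:
  { β, γ }  = complement { α, δ }
  { β, δ }  = complement { α, γ }
  { α, β, γ }  = { α, γ } ∪ { β }
  { α, β, δ }  = { α, δ } ∪ { β }
  { α, γ, δ }  = complement { β }
  [10 total]
Pass 2 (3 new):
  { γ }  = complement { α, β, δ }
  { δ }  = complement { α, β, γ }
  { β, γ, δ }  = { β, γ } ∪ { β, δ }
  [13 total]
Pass 3. New:
  { α }  = complement { β, γ, δ }
  { γ, δ }  = { γ } ∪ { δ }
  [15 total]
Pass 4 adds 1:
  { α, β }  = complement { γ, δ }
  [16 total]
Pass 5: stable.

Therefore σ(𝒞) = { {  }, { α }, { β }, { γ }, { δ }, { α, β }, { α, γ }, { α, δ }, { β, γ }, { β, δ }, { γ, δ }, { α, β, γ }, { α, β, δ }, { α, γ, δ }, { β, γ, δ }, S } (|σ(𝒞)| = 16).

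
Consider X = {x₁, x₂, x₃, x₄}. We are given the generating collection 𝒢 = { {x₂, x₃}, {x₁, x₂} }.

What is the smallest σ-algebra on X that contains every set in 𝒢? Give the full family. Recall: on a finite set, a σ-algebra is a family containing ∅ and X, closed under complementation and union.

Answer: σ(𝒢) = { {}, {x₁}, {x₂}, {x₃}, {x₄}, {x₁, x₂}, {x₁, x₃}, {x₁, x₄}, {x₂, x₃}, {x₂, x₄}, {x₃, x₄}, {x₁, x₂, x₃}, {x₁, x₂, x₄}, {x₁, x₃, x₄}, {x₂, x₃, x₄}, X }

Trace:
Initial family (4 sets): { {}, {x₁, x₂}, {x₂, x₃}, X }.
Round 1 adds 3:
  {x₁, x₄}  = ᶜ of {x₂, x₃}
  {x₃, x₄}  = ᶜ of {x₁, x₂}
  {x₁, x₂, x₃}  = {x₁, x₂} ∪ {x₂, x₃}
  (now 7)
Round 2: +4 →
  {x₄}  = ᶜ of {x₁, x₂, x₃}
  {x₁, x₂, x₄}  = {x₁, x₄} ∪ {x₁, x₂}
  {x₁, x₃, x₄}  = {x₃, x₄} ∪ {x₁, x₄}
  {x₂, x₃, x₄}  = {x₃, x₄} ∪ {x₂, x₃}
  (now 11)
Round 3: +3 →
  {x₁}  = ᶜ of {x₂, x₃, x₄}
  {x₂}  = ᶜ of {x₁, x₃, x₄}
  {x₃}  = ᶜ of {x₁, x₂, x₄}
  (now 14)
Round 4 adds 2:
  {x₁, x₃}  = {x₃} ∪ {x₁}
  {x₂, x₄}  = {x₄} ∪ {x₂}
  (now 16)
Round 5: closed — nothing new.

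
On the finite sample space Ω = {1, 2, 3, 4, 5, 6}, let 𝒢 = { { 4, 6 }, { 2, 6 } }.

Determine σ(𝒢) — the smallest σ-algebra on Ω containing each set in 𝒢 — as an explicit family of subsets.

Seed the family with 𝒢 together with ∅ and Ω: { {  }, { 2, 6 }, { 4, 6 }, Ω }.
Pass 1: +3 →
  { 2, 4, 6 }  = { 2, 6 } ∪ { 4, 6 }
  { 1, 2, 3, 5 }  = ᶜ of { 4, 6 }
  { 1, 3, 4, 5 }  = ᶜ of { 2, 6 }
Pass 2 adds 4:
  { 1, 3, 5 }  = ᶜ of { 2, 4, 6 }
  { 1, 2, 3, 4, 5 }  = { 1, 3, 4, 5 } ∪ { 1, 2, 3, 5 }
  { 1, 2, 3, 5, 6 }  = { 2, 6 } ∪ { 1, 2, 3, 5 }
  { 1, 3, 4, 5, 6 }  = { 1, 3, 4, 5 } ∪ { 4, 6 }
Pass 3: 3 new —
  { 2 }  = ᶜ of { 1, 3, 4, 5, 6 }
  { 4 }  = ᶜ of { 1, 2, 3, 5, 6 }
  { 6 }  = ᶜ of { 1, 2, 3, 4, 5 }
Pass 4 adds 2:
  { 2, 4 }  = { 4 } ∪ { 2 }
  { 1, 3, 5, 6 }  = { 1, 3, 5 } ∪ { 6 }
After Pass 5 the family is unchanged; done.

|σ(𝒢)| = 16.  σ(𝒢) = { {  }, { 2 }, { 4 }, { 6 }, { 2, 4 }, { 2, 6 }, { 4, 6 }, { 1, 3, 5 }, { 2, 4, 6 }, { 1, 2, 3, 5 }, { 1, 3, 4, 5 }, { 1, 3, 5, 6 }, { 1, 2, 3, 4, 5 }, { 1, 2, 3, 5, 6 }, { 1, 3, 4, 5, 6 }, Ω }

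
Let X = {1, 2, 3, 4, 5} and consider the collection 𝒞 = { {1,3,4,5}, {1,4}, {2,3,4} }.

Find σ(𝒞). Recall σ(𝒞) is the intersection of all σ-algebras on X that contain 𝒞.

σ(𝒞) (32 sets): { {}, {1}, {2}, {3}, {4}, {5}, {1,2}, {1,3}, {1,4}, {1,5}, {2,3}, {2,4}, {2,5}, {3,4}, {3,5}, {4,5}, {1,2,3}, {1,2,4}, {1,2,5}, {1,3,4}, {1,3,5}, {1,4,5}, {2,3,4}, {2,3,5}, {2,4,5}, {3,4,5}, {1,2,3,4}, {1,2,3,5}, {1,2,4,5}, {1,3,4,5}, {2,3,4,5}, X }

Trace:
Seed the family with 𝒞 together with ∅ and X: { {}, {1,4}, {2,3,4}, {1,3,4,5}, X }.
Pass 1: 4 new —
  {2}  = complement {1,3,4,5}
  {1,5}  = complement {2,3,4}
  {2,3,5}  = complement {1,4}
  {1,2,3,4}  = {2,3,4} ∪ {1,4}
  [9 total]
Pass 2: 6 new —
  {5}  = complement {1,2,3,4}
  {1,2,4}  = {2} ∪ {1,4}
  {1,2,5}  = {2} ∪ {1,5}
  {1,4,5}  = {1,4} ∪ {1,5}
  {1,2,3,5}  = {2,3,5} ∪ {1,5}
  {2,3,4,5}  = {2,3,4} ∪ {2,3,5}
  [15 total]
Pass 3: 7 new —
  {1}  = complement {2,3,4,5}
  {4}  = complement {1,2,3,5}
  {2,3}  = complement {1,4,5}
  {2,5}  = {2} ∪ {5}
  {3,4}  = complement {1,2,5}
  {3,5}  = complement {1,2,4}
  {1,2,4,5}  = {1,4,5} ∪ {1,2,5}
  [22 total]
Pass 4 adds 9:
  {3}  = complement {1,2,4,5}
  {1,2}  = {2} ∪ {1}
  {2,4}  = {2} ∪ {4}
  {4,5}  = {5} ∪ {4}
  {1,2,3}  = {2,3} ∪ {1}
  {1,3,4}  = complement {2,5}
  {1,3,5}  = {1,5} ∪ {3,5}
  {2,4,5}  = {2,5} ∪ {4}
  {3,4,5}  = {3,4} ∪ {3,5}
  [31 total]
Pass 5: +1 →
  {1,3}  = complement {2,4,5}
  [32 total]
Pass 6: no new sets; the family is a σ-algebra.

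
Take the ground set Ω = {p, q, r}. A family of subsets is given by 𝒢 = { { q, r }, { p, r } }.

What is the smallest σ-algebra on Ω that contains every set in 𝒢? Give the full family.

σ(𝒢) (8 sets): { {  }, { p }, { q }, { r }, { p, q }, { p, r }, { q, r }, Ω }

Derivation:
Begin from { {  }, { p, r }, { q, r }, Ω } (that is, 𝒢 plus ∅ and Ω).
Step 1: +2 →
  { p }  = Ω∖{ q, r }
  { q }  = Ω∖{ p, r }
Step 2 adds 1:
  { p, q }  = { q } ∪ { p }
Step 3: +1 →
  { r }  = Ω∖{ p, q }
Step 4: already closed under ᶜ and ∪.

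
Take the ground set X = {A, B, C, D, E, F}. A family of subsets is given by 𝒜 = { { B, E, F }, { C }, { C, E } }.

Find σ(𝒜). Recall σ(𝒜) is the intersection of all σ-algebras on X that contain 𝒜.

Begin from { {  }, { C }, { C, E }, { B, E, F }, X } (that is, 𝒜 plus ∅ and X).
Iteration 1: 4 new —
  { A, C, D }  = complement { B, E, F }
  { A, B, D, F }  = complement { C, E }
  { B, C, E, F }  = { C } ∪ { B, E, F }
  { A, B, D, E, F }  = complement { C }
  [9 total]
Iteration 2: 3 new —
  { A, D }  = complement { B, C, E, F }
  { A, C, D, E }  = { A, C, D } ∪ { C, E }
  { A, B, C, D, F }  = { A, B, D, F } ∪ { C }
  [12 total]
Iteration 3. New:
  { E }  = complement { A, B, C, D, F }
  { B, F }  = complement { A, C, D, E }
  [14 total]
Iteration 4. New:
  { A, D, E }  = { A, D } ∪ { E }
  { B, C, F }  = { C } ∪ { B, F }
  [16 total]
Iteration 5: stable.

σ(𝒜) = { {  }, { C }, { E }, { A, D }, { B, F }, { C, E }, { A, C, D }, { A, D, E }, { B, C, F }, { B, E, F }, { A, B, D, F }, { A, C, D, E }, { B, C, E, F }, { A, B, C, D, F }, { A, B, D, E, F }, X }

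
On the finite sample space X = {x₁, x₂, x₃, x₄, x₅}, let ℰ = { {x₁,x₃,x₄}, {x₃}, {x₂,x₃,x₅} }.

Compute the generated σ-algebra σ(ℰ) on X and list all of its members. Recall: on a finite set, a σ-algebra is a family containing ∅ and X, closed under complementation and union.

Answer: σ(ℰ) = { {}, {x₃}, {x₁,x₄}, {x₂,x₅}, {x₁,x₃,x₄}, {x₂,x₃,x₅}, {x₁,x₂,x₄,x₅}, X }

Check:
Initial family (5 sets): { {}, {x₃}, {x₁,x₃,x₄}, {x₂,x₃,x₅}, X }.
Round 1: 3 new —
  {x₁,x₄}  = ᶜ of {x₂,x₃,x₅}
  {x₂,x₅}  = ᶜ of {x₁,x₃,x₄}
  {x₁,x₂,x₄,x₅}  = ᶜ of {x₃}
  — 8 sets.
Round 2: stable.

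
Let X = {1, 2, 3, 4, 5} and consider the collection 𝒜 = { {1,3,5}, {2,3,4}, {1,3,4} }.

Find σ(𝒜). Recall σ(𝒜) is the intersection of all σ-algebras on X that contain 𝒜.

σ(𝒜) (32 sets): { ∅, {1}, {2}, {3}, {4}, {5}, {1,2}, {1,3}, {1,4}, {1,5}, {2,3}, {2,4}, {2,5}, {3,4}, {3,5}, {4,5}, {1,2,3}, {1,2,4}, {1,2,5}, {1,3,4}, {1,3,5}, {1,4,5}, {2,3,4}, {2,3,5}, {2,4,5}, {3,4,5}, {1,2,3,4}, {1,2,3,5}, {1,2,4,5}, {1,3,4,5}, {2,3,4,5}, X }

Derivation:
Take S₀ = 𝒜 ∪ {∅, X} = { ∅, {1,3,4}, {1,3,5}, {2,3,4}, X }.
Pass 1: +5 →
  {1,5}  = {2,3,4}ᶜ
  {2,4}  = {1,3,5}ᶜ
  {2,5}  = {1,3,4}ᶜ
  {1,2,3,4}  = {1,3,4} ∪ {2,3,4}
  {1,3,4,5}  = {1,3,4} ∪ {1,3,5}
Pass 2 (7 new):
  {2}  = {1,3,4,5}ᶜ
  {5}  = {1,2,3,4}ᶜ
  {1,2,5}  = {2,5} ∪ {1,5}
  {2,4,5}  = {2,5} ∪ {2,4}
  {1,2,3,5}  = {2,5} ∪ {1,3,5}
  {1,2,4,5}  = {1,5} ∪ {2,4}
  {2,3,4,5}  = {2,5} ∪ {2,3,4}
Pass 3: +5 →
  {1}  = {2,3,4,5}ᶜ
  {3}  = {1,2,4,5}ᶜ
  {4}  = {1,2,3,5}ᶜ
  {1,3}  = {2,4,5}ᶜ
  {3,4}  = {1,2,5}ᶜ
Pass 4 (10 new):
  {1,2}  = {2} ∪ {1}
  {1,4}  = {4} ∪ {1}
  {2,3}  = {2} ∪ {3}
  {3,5}  = {5} ∪ {3}
  {4,5}  = {5} ∪ {4}
  {1,2,3}  = {2} ∪ {1,3}
  {1,2,4}  = {2,4} ∪ {1}
  {1,4,5}  = {1,5} ∪ {4}
  {2,3,5}  = {2,5} ∪ {3}
  {3,4,5}  = {3,4} ∪ {5}
Pass 5: no new sets; the family is a σ-algebra.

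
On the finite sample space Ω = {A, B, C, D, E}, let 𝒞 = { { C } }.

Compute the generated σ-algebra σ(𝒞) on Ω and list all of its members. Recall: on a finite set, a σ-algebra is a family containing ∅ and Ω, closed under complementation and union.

Initial family (3 sets): { ∅, { C }, Ω }.
Step 1: +1 →
  { A, B, D, E }  = ᶜ of { C }
  — 4 sets.
Step 2: stable.

Therefore σ(𝒞) = { ∅, { C }, { A, B, D, E }, Ω } (|σ(𝒞)| = 4).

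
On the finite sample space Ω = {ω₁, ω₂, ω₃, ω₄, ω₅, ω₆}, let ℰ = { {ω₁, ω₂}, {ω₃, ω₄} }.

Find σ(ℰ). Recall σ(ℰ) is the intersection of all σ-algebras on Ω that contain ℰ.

Answer: σ(ℰ) = { ∅, {ω₁, ω₂}, {ω₃, ω₄}, {ω₅, ω₆}, {ω₁, ω₂, ω₃, ω₄}, {ω₁, ω₂, ω₅, ω₆}, {ω₃, ω₄, ω₅, ω₆}, Ω }

Derivation:
Take S₀ = ℰ ∪ {∅, Ω} = { ∅, {ω₁, ω₂}, {ω₃, ω₄}, Ω }.
Pass 1: +3 →
  {ω₁, ω₂, ω₃, ω₄}  = {ω₁, ω₂} ∪ {ω₃, ω₄}
  {ω₁, ω₂, ω₅, ω₆}  = complement {ω₃, ω₄}
  {ω₃, ω₄, ω₅, ω₆}  = complement {ω₁, ω₂}
Pass 2: +1 →
  {ω₅, ω₆}  = complement {ω₁, ω₂, ω₃, ω₄}
Pass 3: stable.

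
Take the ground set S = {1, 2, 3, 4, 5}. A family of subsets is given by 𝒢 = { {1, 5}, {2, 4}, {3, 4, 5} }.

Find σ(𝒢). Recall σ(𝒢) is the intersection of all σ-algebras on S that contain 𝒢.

Start: 𝒢 ∪ {∅, S} = { {}, {1, 5}, {2, 4}, {3, 4, 5}, S }.
Round 1 (6 new):
  {1, 2}  = ᶜ of {3, 4, 5}
  {1, 3, 5}  = ᶜ of {2, 4}
  {2, 3, 4}  = ᶜ of {1, 5}
  {1, 2, 4, 5}  = {1, 5} ∪ {2, 4}
  {1, 3, 4, 5}  = {3, 4, 5} ∪ {1, 5}
  {2, 3, 4, 5}  = {3, 4, 5} ∪ {2, 4}
  |family| = 11
Round 2: 7 new —
  {1}  = ᶜ of {2, 3, 4, 5}
  {2}  = ᶜ of {1, 3, 4, 5}
  {3}  = ᶜ of {1, 2, 4, 5}
  {1, 2, 4}  = {1, 2} ∪ {2, 4}
  {1, 2, 5}  = {1, 2} ∪ {1, 5}
  {1, 2, 3, 4}  = {1, 2} ∪ {2, 3, 4}
  {1, 2, 3, 5}  = {1, 2} ∪ {1, 3, 5}
  |family| = 18
Round 3: 7 new —
  {4}  = ᶜ of {1, 2, 3, 5}
  {5}  = ᶜ of {1, 2, 3, 4}
  {1, 3}  = {3} ∪ {1}
  {2, 3}  = {3} ∪ {2}
  {3, 4}  = ᶜ of {1, 2, 5}
  {3, 5}  = ᶜ of {1, 2, 4}
  {1, 2, 3}  = {3} ∪ {1, 2}
  |family| = 25
Round 4: +7 →
  {1, 4}  = {4} ∪ {1}
  {2, 5}  = {2} ∪ {5}
  {4, 5}  = ᶜ of {1, 2, 3}
  {1, 3, 4}  = {3, 4} ∪ {1, 3}
  {1, 4, 5}  = ᶜ of {2, 3}
  {2, 3, 5}  = {2} ∪ {3, 5}
  {2, 4, 5}  = ᶜ of {1, 3}
  |family| = 32
Round 5 adds nothing — fixpoint reached.

Therefore σ(𝒢) = { {}, {1}, {2}, {3}, {4}, {5}, {1, 2}, {1, 3}, {1, 4}, {1, 5}, {2, 3}, {2, 4}, {2, 5}, {3, 4}, {3, 5}, {4, 5}, {1, 2, 3}, {1, 2, 4}, {1, 2, 5}, {1, 3, 4}, {1, 3, 5}, {1, 4, 5}, {2, 3, 4}, {2, 3, 5}, {2, 4, 5}, {3, 4, 5}, {1, 2, 3, 4}, {1, 2, 3, 5}, {1, 2, 4, 5}, {1, 3, 4, 5}, {2, 3, 4, 5}, S } (|σ(𝒢)| = 32).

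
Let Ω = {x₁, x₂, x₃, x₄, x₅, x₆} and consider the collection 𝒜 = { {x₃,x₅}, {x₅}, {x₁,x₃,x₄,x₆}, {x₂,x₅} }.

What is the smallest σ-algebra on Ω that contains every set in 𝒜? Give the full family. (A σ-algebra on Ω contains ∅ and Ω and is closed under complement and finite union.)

Start: 𝒜 ∪ {∅, Ω} = { ∅, {x₅}, {x₂,x₅}, {x₃,x₅}, {x₁,x₃,x₄,x₆}, Ω }.
Pass 1 (4 new):
  {x₂,x₃,x₅}  = {x₂,x₅} ∪ {x₃,x₅}
  {x₁,x₂,x₄,x₆}  = {x₃,x₅}ᶜ
  {x₁,x₂,x₃,x₄,x₆}  = {x₅}ᶜ
  {x₁,x₃,x₄,x₅,x₆}  = {x₁,x₃,x₄,x₆} ∪ {x₃,x₅}
  |family| = 10
Pass 2: +3 →
  {x₂}  = {x₁,x₃,x₄,x₅,x₆}ᶜ
  {x₁,x₄,x₆}  = {x₂,x₃,x₅}ᶜ
  {x₁,x₂,x₄,x₅,x₆}  = {x₂,x₅} ∪ {x₁,x₂,x₄,x₆}
  |family| = 13
Pass 3 (2 new):
  {x₃}  = {x₁,x₂,x₄,x₅,x₆}ᶜ
  {x₁,x₄,x₅,x₆}  = {x₁,x₄,x₆} ∪ {x₅}
  |family| = 15
Pass 4: 1 new —
  {x₂,x₃}  = {x₁,x₄,x₅,x₆}ᶜ
  |family| = 16
Pass 5: no new sets; the family is a σ-algebra.

σ(𝒜) = { ∅, {x₂}, {x₃}, {x₅}, {x₂,x₃}, {x₂,x₅}, {x₃,x₅}, {x₁,x₄,x₆}, {x₂,x₃,x₅}, {x₁,x₂,x₄,x₆}, {x₁,x₃,x₄,x₆}, {x₁,x₄,x₅,x₆}, {x₁,x₂,x₃,x₄,x₆}, {x₁,x₂,x₄,x₅,x₆}, {x₁,x₃,x₄,x₅,x₆}, Ω }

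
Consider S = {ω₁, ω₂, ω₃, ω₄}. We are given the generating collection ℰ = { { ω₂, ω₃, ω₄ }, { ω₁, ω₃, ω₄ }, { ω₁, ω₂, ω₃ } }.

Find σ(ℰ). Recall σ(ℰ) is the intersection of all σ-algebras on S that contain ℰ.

Start: ℰ ∪ {∅, S} = { {}, { ω₁, ω₂, ω₃ }, { ω₁, ω₃, ω₄ }, { ω₂, ω₃, ω₄ }, S }.
Pass 1: +3 →
  { ω₁ }  = complement { ω₂, ω₃, ω₄ }
  { ω₂ }  = complement { ω₁, ω₃, ω₄ }
  { ω₄ }  = complement { ω₁, ω₂, ω₃ }
  |family| = 8
Pass 2: +3 →
  { ω₁, ω₂ }  = { ω₂ } ∪ { ω₁ }
  { ω₁, ω₄ }  = { ω₄ } ∪ { ω₁ }
  { ω₂, ω₄ }  = { ω₄ } ∪ { ω₂ }
  |family| = 11
Pass 3 adds 4:
  { ω₁, ω₃ }  = complement { ω₂, ω₄ }
  { ω₂, ω₃ }  = complement { ω₁, ω₄ }
  { ω₃, ω₄ }  = complement { ω₁, ω₂ }
  { ω₁, ω₂, ω₄ }  = { ω₁, ω₄ } ∪ { ω₁, ω₂ }
  |family| = 15
Pass 4: +1 →
  { ω₃ }  = complement { ω₁, ω₂, ω₄ }
  |family| = 16
Pass 5: closed — nothing new.

|σ(ℰ)| = 16.  σ(ℰ) = { {}, { ω₁ }, { ω₂ }, { ω₃ }, { ω₄ }, { ω₁, ω₂ }, { ω₁, ω₃ }, { ω₁, ω₄ }, { ω₂, ω₃ }, { ω₂, ω₄ }, { ω₃, ω₄ }, { ω₁, ω₂, ω₃ }, { ω₁, ω₂, ω₄ }, { ω₁, ω₃, ω₄ }, { ω₂, ω₃, ω₄ }, S }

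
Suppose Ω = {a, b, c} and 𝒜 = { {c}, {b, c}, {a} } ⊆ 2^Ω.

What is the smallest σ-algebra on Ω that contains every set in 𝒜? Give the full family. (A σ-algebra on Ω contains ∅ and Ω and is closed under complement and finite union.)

Answer: σ(𝒜) = { {}, {a}, {b}, {c}, {a, b}, {a, c}, {b, c}, Ω }

Working:
Take S₀ = 𝒜 ∪ {∅, Ω} = { {}, {a}, {c}, {b, c}, Ω }.
Iteration 1 (2 new):
  {a, b}  = {c}ᶜ
  {a, c}  = {c} ∪ {a}
Iteration 2. New:
  {b}  = {a, c}ᶜ
Iteration 3: already closed under ᶜ and ∪.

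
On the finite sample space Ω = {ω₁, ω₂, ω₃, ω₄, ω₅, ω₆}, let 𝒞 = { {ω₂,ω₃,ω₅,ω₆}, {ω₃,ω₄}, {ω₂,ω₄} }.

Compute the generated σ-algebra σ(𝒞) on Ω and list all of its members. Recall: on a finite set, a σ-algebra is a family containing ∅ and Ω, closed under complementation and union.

σ(𝒞) = { {}, {ω₁}, {ω₂}, {ω₃}, {ω₄}, {ω₁,ω₂}, {ω₁,ω₃}, {ω₁,ω₄}, {ω₂,ω₃}, {ω₂,ω₄}, {ω₃,ω₄}, {ω₅,ω₆}, {ω₁,ω₂,ω₃}, {ω₁,ω₂,ω₄}, {ω₁,ω₃,ω₄}, {ω₁,ω₅,ω₆}, {ω₂,ω₃,ω₄}, {ω₂,ω₅,ω₆}, {ω₃,ω₅,ω₆}, {ω₄,ω₅,ω₆}, {ω₁,ω₂,ω₃,ω₄}, {ω₁,ω₂,ω₅,ω₆}, {ω₁,ω₃,ω₅,ω₆}, {ω₁,ω₄,ω₅,ω₆}, {ω₂,ω₃,ω₅,ω₆}, {ω₂,ω₄,ω₅,ω₆}, {ω₃,ω₄,ω₅,ω₆}, {ω₁,ω₂,ω₃,ω₅,ω₆}, {ω₁,ω₂,ω₄,ω₅,ω₆}, {ω₁,ω₃,ω₄,ω₅,ω₆}, {ω₂,ω₃,ω₄,ω₅,ω₆}, Ω }

Trace:
Start: 𝒞 ∪ {∅, Ω} = { {}, {ω₂,ω₄}, {ω₃,ω₄}, {ω₂,ω₃,ω₅,ω₆}, Ω }.
Pass 1 (5 new):
  {ω₁,ω₄}  = ᶜ of {ω₂,ω₃,ω₅,ω₆}
  {ω₂,ω₃,ω₄}  = {ω₃,ω₄} ∪ {ω₂,ω₄}
  {ω₁,ω₂,ω₅,ω₆}  = ᶜ of {ω₃,ω₄}
  {ω₁,ω₃,ω₅,ω₆}  = ᶜ of {ω₂,ω₄}
  {ω₂,ω₃,ω₄,ω₅,ω₆}  = {ω₃,ω₄} ∪ {ω₂,ω₃,ω₅,ω₆}
  (now 10)
Pass 2 adds 8:
  {ω₁}  = ᶜ of {ω₂,ω₃,ω₄,ω₅,ω₆}
  {ω₁,ω₂,ω₄}  = {ω₁,ω₄} ∪ {ω₂,ω₄}
  {ω₁,ω₃,ω₄}  = {ω₃,ω₄} ∪ {ω₁,ω₄}
  {ω₁,ω₅,ω₆}  = ᶜ of {ω₂,ω₃,ω₄}
  {ω₁,ω₂,ω₃,ω₄}  = {ω₁,ω₄} ∪ {ω₂,ω₃,ω₄}
  {ω₁,ω₂,ω₃,ω₅,ω₆}  = {ω₁,ω₃,ω₅,ω₆} ∪ {ω₂,ω₃,ω₅,ω₆}
  {ω₁,ω₂,ω₄,ω₅,ω₆}  = {ω₁,ω₄} ∪ {ω₁,ω₂,ω₅,ω₆}
  {ω₁,ω₃,ω₄,ω₅,ω₆}  = {ω₁,ω₃,ω₅,ω₆} ∪ {ω₃,ω₄}
  (now 18)
Pass 3. New:
  {ω₂}  = ᶜ of {ω₁,ω₃,ω₄,ω₅,ω₆}
  {ω₃}  = ᶜ of {ω₁,ω₂,ω₄,ω₅,ω₆}
  {ω₄}  = ᶜ of {ω₁,ω₂,ω₃,ω₅,ω₆}
  {ω₅,ω₆}  = ᶜ of {ω₁,ω₂,ω₃,ω₄}
  {ω₂,ω₅,ω₆}  = ᶜ of {ω₁,ω₃,ω₄}
  {ω₃,ω₅,ω₆}  = ᶜ of {ω₁,ω₂,ω₄}
  {ω₁,ω₄,ω₅,ω₆}  = {ω₁,ω₄} ∪ {ω₁,ω₅,ω₆}
  (now 25)
Pass 4. New:
  {ω₁,ω₂}  = {ω₁} ∪ {ω₂}
  {ω₁,ω₃}  = {ω₁} ∪ {ω₃}
  {ω₂,ω₃}  = ᶜ of {ω₁,ω₄,ω₅,ω₆}
  {ω₄,ω₅,ω₆}  = {ω₅,ω₆} ∪ {ω₄}
  {ω₂,ω₄,ω₅,ω₆}  = {ω₅,ω₆} ∪ {ω₂,ω₄}
  {ω₃,ω₄,ω₅,ω₆}  = {ω₃,ω₄} ∪ {ω₅,ω₆}
  (now 31)
Pass 5: 1 new —
  {ω₁,ω₂,ω₃}  = ᶜ of {ω₄,ω₅,ω₆}
  (now 32)
After Pass 6 the family is unchanged; done.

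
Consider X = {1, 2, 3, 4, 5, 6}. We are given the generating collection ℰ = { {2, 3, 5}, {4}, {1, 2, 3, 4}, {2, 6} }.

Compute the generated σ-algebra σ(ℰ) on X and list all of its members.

Initial family (6 sets): { {}, {4}, {2, 6}, {2, 3, 5}, {1, 2, 3, 4}, X }.
Round 1 (9 new):
  {5, 6}  = ᶜ of {1, 2, 3, 4}
  {1, 4, 6}  = ᶜ of {2, 3, 5}
  {2, 4, 6}  = {4} ∪ {2, 6}
  {1, 3, 4, 5}  = ᶜ of {2, 6}
  {2, 3, 4, 5}  = {2, 3, 5} ∪ {4}
  {2, 3, 5, 6}  = {2, 3, 5} ∪ {2, 6}
  {1, 2, 3, 4, 5}  = {2, 3, 5} ∪ {1, 2, 3, 4}
  {1, 2, 3, 4, 6}  = {1, 2, 3, 4} ∪ {2, 6}
  {1, 2, 3, 5, 6}  = ᶜ of {4}
  (now 15)
Round 2 (12 new):
  {5}  = ᶜ of {1, 2, 3, 4, 6}
  {6}  = ᶜ of {1, 2, 3, 4, 5}
  {1, 4}  = ᶜ of {2, 3, 5, 6}
  {1, 6}  = ᶜ of {2, 3, 4, 5}
  {1, 3, 5}  = ᶜ of {2, 4, 6}
  {2, 5, 6}  = {5, 6} ∪ {2, 6}
  {4, 5, 6}  = {5, 6} ∪ {4}
  {1, 2, 4, 6}  = {2, 4, 6} ∪ {1, 4, 6}
  {1, 4, 5, 6}  = {5, 6} ∪ {1, 4, 6}
  {2, 4, 5, 6}  = {2, 4, 6} ∪ {5, 6}
  {1, 3, 4, 5, 6}  = {5, 6} ∪ {1, 3, 4, 5}
  {2, 3, 4, 5, 6}  = {2, 4, 6} ∪ {2, 3, 4, 5}
  (now 27)
Round 3 (16 new):
  {1}  = ᶜ of {2, 3, 4, 5, 6}
  {2}  = ᶜ of {1, 3, 4, 5, 6}
  {1, 3}  = ᶜ of {2, 4, 5, 6}
  {2, 3}  = ᶜ of {1, 4, 5, 6}
  {3, 5}  = ᶜ of {1, 2, 4, 6}
  {4, 5}  = {5} ∪ {4}
  {4, 6}  = {6} ∪ {4}
  {1, 2, 3}  = ᶜ of {4, 5, 6}
  {1, 2, 6}  = {1, 6} ∪ {2, 6}
  {1, 3, 4}  = ᶜ of {2, 5, 6}
  {1, 4, 5}  = {1, 4} ∪ {5}
  {1, 5, 6}  = {5, 6} ∪ {1, 6}
  {1, 2, 3, 5}  = {1, 3, 5} ∪ {2, 3, 5}
  {1, 2, 5, 6}  = {1, 6} ∪ {2, 5, 6}
  {1, 3, 5, 6}  = {5, 6} ∪ {1, 3, 5}
  {1, 2, 4, 5, 6}  = {2, 4, 6} ∪ {1, 4, 5, 6}
  (now 43)
Round 4. New:
  {3}  = ᶜ of {1, 2, 4, 5, 6}
  {1, 2}  = {2} ∪ {1}
  {1, 5}  = {1} ∪ {5}
  {2, 4}  = ᶜ of {1, 3, 5, 6}
  {2, 5}  = {2} ∪ {5}
  {3, 4}  = ᶜ of {1, 2, 5, 6}
  {1, 2, 4}  = {2} ∪ {1, 4}
  {1, 3, 6}  = {1, 6} ∪ {1, 3}
  {2, 3, 4}  = ᶜ of {1, 5, 6}
  {2, 3, 6}  = ᶜ of {1, 4, 5}
  {2, 4, 5}  = {2} ∪ {4, 5}
  {3, 4, 5}  = ᶜ of {1, 2, 6}
  {3, 5, 6}  = {3, 5} ∪ {5, 6}
  {1, 2, 3, 6}  = ᶜ of {4, 5}
  {1, 2, 4, 5}  = {2} ∪ {1, 4, 5}
  {1, 3, 4, 6}  = {1, 6} ∪ {1, 3, 4}
  {2, 3, 4, 6}  = {2, 4, 6} ∪ {2, 3}
  {3, 4, 5, 6}  = {3, 5} ∪ {4, 5, 6}
  (now 61)
Round 5: 3 new —
  {3, 6}  = ᶜ of {1, 2, 4, 5}
  {1, 2, 5}  = {2, 5} ∪ {1, 5}
  {3, 4, 6}  = {3, 4} ∪ {4, 6}
  (now 64)
Round 6 adds nothing — fixpoint reached.

σ(ℰ) = { {}, {1}, {2}, {3}, {4}, {5}, {6}, {1, 2}, {1, 3}, {1, 4}, {1, 5}, {1, 6}, {2, 3}, {2, 4}, {2, 5}, {2, 6}, {3, 4}, {3, 5}, {3, 6}, {4, 5}, {4, 6}, {5, 6}, {1, 2, 3}, {1, 2, 4}, {1, 2, 5}, {1, 2, 6}, {1, 3, 4}, {1, 3, 5}, {1, 3, 6}, {1, 4, 5}, {1, 4, 6}, {1, 5, 6}, {2, 3, 4}, {2, 3, 5}, {2, 3, 6}, {2, 4, 5}, {2, 4, 6}, {2, 5, 6}, {3, 4, 5}, {3, 4, 6}, {3, 5, 6}, {4, 5, 6}, {1, 2, 3, 4}, {1, 2, 3, 5}, {1, 2, 3, 6}, {1, 2, 4, 5}, {1, 2, 4, 6}, {1, 2, 5, 6}, {1, 3, 4, 5}, {1, 3, 4, 6}, {1, 3, 5, 6}, {1, 4, 5, 6}, {2, 3, 4, 5}, {2, 3, 4, 6}, {2, 3, 5, 6}, {2, 4, 5, 6}, {3, 4, 5, 6}, {1, 2, 3, 4, 5}, {1, 2, 3, 4, 6}, {1, 2, 3, 5, 6}, {1, 2, 4, 5, 6}, {1, 3, 4, 5, 6}, {2, 3, 4, 5, 6}, X }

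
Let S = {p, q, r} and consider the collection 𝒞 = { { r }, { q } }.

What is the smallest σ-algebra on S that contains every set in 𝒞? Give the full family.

σ(𝒞) = { {  }, { p }, { q }, { r }, { p, q }, { p, r }, { q, r }, S }

Check:
Start: 𝒞 ∪ {∅, S} = { {  }, { q }, { r }, S }.
Pass 1 adds 3:
  { p, q }  = ᶜ of { r }
  { p, r }  = ᶜ of { q }
  { q, r }  = { r } ∪ { q }
  [7 total]
Pass 2 adds 1:
  { p }  = ᶜ of { q, r }
  [8 total]
Pass 3 adds nothing — fixpoint reached.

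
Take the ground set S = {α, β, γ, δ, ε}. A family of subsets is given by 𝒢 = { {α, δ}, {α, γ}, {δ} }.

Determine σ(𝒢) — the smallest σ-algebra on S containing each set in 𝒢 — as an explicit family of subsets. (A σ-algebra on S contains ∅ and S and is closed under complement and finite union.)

Answer: σ(𝒢) = { {}, {α}, {γ}, {δ}, {α, γ}, {α, δ}, {β, ε}, {γ, δ}, {α, β, ε}, {α, γ, δ}, {β, γ, ε}, {β, δ, ε}, {α, β, γ, ε}, {α, β, δ, ε}, {β, γ, δ, ε}, S }

Working:
Begin from { {}, {δ}, {α, γ}, {α, δ}, S } (that is, 𝒢 plus ∅ and S).
Round 1: 4 new —
  {α, γ, δ}  = {α, δ} ∪ {α, γ}
  {β, γ, ε}  = ᶜ of {α, δ}
  {β, δ, ε}  = ᶜ of {α, γ}
  {α, β, γ, ε}  = ᶜ of {δ}
  — 9 sets.
Round 2 (3 new):
  {β, ε}  = ᶜ of {α, γ, δ}
  {α, β, δ, ε}  = {α, δ} ∪ {β, δ, ε}
  {β, γ, δ, ε}  = {β, γ, ε} ∪ {δ}
  — 12 sets.
Round 3. New:
  {α}  = ᶜ of {β, γ, δ, ε}
  {γ}  = ᶜ of {α, β, δ, ε}
  — 14 sets.
Round 4. New:
  {γ, δ}  = {γ} ∪ {δ}
  {α, β, ε}  = {β, ε} ∪ {α}
  — 16 sets.
After Round 5 the family is unchanged; done.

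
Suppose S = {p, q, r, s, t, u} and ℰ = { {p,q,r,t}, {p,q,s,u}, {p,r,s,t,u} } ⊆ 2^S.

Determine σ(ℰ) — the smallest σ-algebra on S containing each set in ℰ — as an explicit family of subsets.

Take S₀ = ℰ ∪ {∅, S} = { {}, {p,q,r,t}, {p,q,s,u}, {p,r,s,t,u}, S }.
Round 1 adds 3:
  {q}  = S∖{p,r,s,t,u}
  {r,t}  = S∖{p,q,s,u}
  {s,u}  = S∖{p,q,r,t}
  — 8 sets.
Round 2. New:
  {q,r,t}  = {r,t} ∪ {q}
  {q,s,u}  = {q} ∪ {s,u}
  {r,s,t,u}  = {r,t} ∪ {s,u}
  — 11 sets.
Round 3. New:
  {p,q}  = S∖{r,s,t,u}
  {p,r,t}  = S∖{q,s,u}
  {p,s,u}  = S∖{q,r,t}
  {q,r,s,t,u}  = {q,s,u} ∪ {q,r,t}
  — 15 sets.
Round 4: +1 →
  {p}  = S∖{q,r,s,t,u}
  — 16 sets.
Round 5: no new sets; the family is a σ-algebra.

Hence σ(ℰ) has 16 members: { {}, {p}, {q}, {p,q}, {r,t}, {s,u}, {p,r,t}, {p,s,u}, {q,r,t}, {q,s,u}, {p,q,r,t}, {p,q,s,u}, {r,s,t,u}, {p,r,s,t,u}, {q,r,s,t,u}, S }.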